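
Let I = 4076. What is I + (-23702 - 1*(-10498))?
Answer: -9128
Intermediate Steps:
I + (-23702 - 1*(-10498)) = 4076 + (-23702 - 1*(-10498)) = 4076 + (-23702 + 10498) = 4076 - 13204 = -9128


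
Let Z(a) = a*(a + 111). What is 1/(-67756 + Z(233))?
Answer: 1/12396 ≈ 8.0671e-5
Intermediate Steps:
Z(a) = a*(111 + a)
1/(-67756 + Z(233)) = 1/(-67756 + 233*(111 + 233)) = 1/(-67756 + 233*344) = 1/(-67756 + 80152) = 1/12396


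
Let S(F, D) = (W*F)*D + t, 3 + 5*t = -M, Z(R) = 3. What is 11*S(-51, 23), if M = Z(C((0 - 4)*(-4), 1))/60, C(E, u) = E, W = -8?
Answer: 10321729/100 ≈ 1.0322e+5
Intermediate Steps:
M = 1/20 (M = 3/60 = 3*(1/60) = 1/20 ≈ 0.050000)
t = -61/100 (t = -⅗ + (-1*1/20)/5 = -⅗ + (⅕)*(-1/20) = -⅗ - 1/100 = -61/100 ≈ -0.61000)
S(F, D) = -61/100 - 8*D*F (S(F, D) = (-8*F)*D - 61/100 = -8*D*F - 61/100 = -61/100 - 8*D*F)
11*S(-51, 23) = 11*(-61/100 - 8*23*(-51)) = 11*(-61/100 + 9384) = 11*(938339/100) = 10321729/100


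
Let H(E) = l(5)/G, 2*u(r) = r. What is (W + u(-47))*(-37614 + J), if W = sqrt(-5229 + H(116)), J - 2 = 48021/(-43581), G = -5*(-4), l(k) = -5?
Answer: 25681059957/29054 - 546405531*I*sqrt(20917)/29054 ≈ 8.8391e+5 - 2.7199e+6*I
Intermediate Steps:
u(r) = r/2
G = 20
J = 13047/14527 (J = 2 + 48021/(-43581) = 2 + 48021*(-1/43581) = 2 - 16007/14527 = 13047/14527 ≈ 0.89812)
H(E) = -1/4 (H(E) = -5/20 = -5*1/20 = -1/4)
W = I*sqrt(20917)/2 (W = sqrt(-5229 - 1/4) = sqrt(-20917/4) = I*sqrt(20917)/2 ≈ 72.314*I)
(W + u(-47))*(-37614 + J) = (I*sqrt(20917)/2 + (1/2)*(-47))*(-37614 + 13047/14527) = (I*sqrt(20917)/2 - 47/2)*(-546405531/14527) = (-47/2 + I*sqrt(20917)/2)*(-546405531/14527) = 25681059957/29054 - 546405531*I*sqrt(20917)/29054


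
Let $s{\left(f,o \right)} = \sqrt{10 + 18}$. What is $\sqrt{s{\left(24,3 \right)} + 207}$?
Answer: $\sqrt{207 + 2 \sqrt{7}} \approx 14.57$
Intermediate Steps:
$s{\left(f,o \right)} = 2 \sqrt{7}$ ($s{\left(f,o \right)} = \sqrt{28} = 2 \sqrt{7}$)
$\sqrt{s{\left(24,3 \right)} + 207} = \sqrt{2 \sqrt{7} + 207} = \sqrt{207 + 2 \sqrt{7}}$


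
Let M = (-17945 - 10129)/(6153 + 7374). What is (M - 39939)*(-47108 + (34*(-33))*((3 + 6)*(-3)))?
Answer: 3028105711526/4509 ≈ 6.7157e+8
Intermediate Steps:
M = -9358/4509 (M = -28074/13527 = -28074*1/13527 = -9358/4509 ≈ -2.0754)
(M - 39939)*(-47108 + (34*(-33))*((3 + 6)*(-3))) = (-9358/4509 - 39939)*(-47108 + (34*(-33))*((3 + 6)*(-3))) = -180094309*(-47108 - 10098*(-3))/4509 = -180094309*(-47108 - 1122*(-27))/4509 = -180094309*(-47108 + 30294)/4509 = -180094309/4509*(-16814) = 3028105711526/4509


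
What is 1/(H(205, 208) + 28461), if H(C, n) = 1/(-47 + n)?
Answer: 161/4582222 ≈ 3.5136e-5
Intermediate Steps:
1/(H(205, 208) + 28461) = 1/(1/(-47 + 208) + 28461) = 1/(1/161 + 28461) = 1/(4582222/161) = 161/4582222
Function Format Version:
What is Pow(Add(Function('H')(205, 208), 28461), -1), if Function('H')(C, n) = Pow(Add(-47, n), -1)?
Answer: Rational(161, 4582222) ≈ 3.5136e-5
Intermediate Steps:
Pow(Add(Function('H')(205, 208), 28461), -1) = Pow(Add(Pow(Add(-47, 208), -1), 28461), -1) = Pow(Add(Pow(161, -1), 28461), -1) = Pow(Add(Rational(1, 161), 28461), -1) = Pow(Rational(4582222, 161), -1) = Rational(161, 4582222)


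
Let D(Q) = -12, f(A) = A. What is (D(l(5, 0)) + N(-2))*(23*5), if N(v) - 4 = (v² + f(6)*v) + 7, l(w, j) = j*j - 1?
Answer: -1035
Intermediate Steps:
l(w, j) = -1 + j² (l(w, j) = j² - 1 = -1 + j²)
N(v) = 11 + v² + 6*v (N(v) = 4 + ((v² + 6*v) + 7) = 4 + (7 + v² + 6*v) = 11 + v² + 6*v)
(D(l(5, 0)) + N(-2))*(23*5) = (-12 + (11 + (-2)² + 6*(-2)))*(23*5) = (-12 + (11 + 4 - 12))*115 = (-12 + 3)*115 = -9*115 = -1035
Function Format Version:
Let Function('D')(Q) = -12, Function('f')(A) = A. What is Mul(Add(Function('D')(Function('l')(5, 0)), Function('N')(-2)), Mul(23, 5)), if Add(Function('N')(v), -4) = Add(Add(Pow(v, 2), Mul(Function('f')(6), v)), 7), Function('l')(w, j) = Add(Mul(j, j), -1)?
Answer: -1035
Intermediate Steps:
Function('l')(w, j) = Add(-1, Pow(j, 2)) (Function('l')(w, j) = Add(Pow(j, 2), -1) = Add(-1, Pow(j, 2)))
Function('N')(v) = Add(11, Pow(v, 2), Mul(6, v)) (Function('N')(v) = Add(4, Add(Add(Pow(v, 2), Mul(6, v)), 7)) = Add(4, Add(7, Pow(v, 2), Mul(6, v))) = Add(11, Pow(v, 2), Mul(6, v)))
Mul(Add(Function('D')(Function('l')(5, 0)), Function('N')(-2)), Mul(23, 5)) = Mul(Add(-12, Add(11, Pow(-2, 2), Mul(6, -2))), Mul(23, 5)) = Mul(Add(-12, Add(11, 4, -12)), 115) = Mul(Add(-12, 3), 115) = Mul(-9, 115) = -1035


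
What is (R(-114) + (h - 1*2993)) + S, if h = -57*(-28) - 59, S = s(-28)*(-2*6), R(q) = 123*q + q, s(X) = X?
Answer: -15256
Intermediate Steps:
R(q) = 124*q
S = 336 (S = -(-56)*6 = -28*(-12) = 336)
h = 1537 (h = 1596 - 59 = 1537)
(R(-114) + (h - 1*2993)) + S = (124*(-114) + (1537 - 1*2993)) + 336 = (-14136 + (1537 - 2993)) + 336 = (-14136 - 1456) + 336 = -15592 + 336 = -15256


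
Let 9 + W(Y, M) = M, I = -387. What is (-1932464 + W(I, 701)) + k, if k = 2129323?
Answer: 197551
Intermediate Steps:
W(Y, M) = -9 + M
(-1932464 + W(I, 701)) + k = (-1932464 + (-9 + 701)) + 2129323 = (-1932464 + 692) + 2129323 = -1931772 + 2129323 = 197551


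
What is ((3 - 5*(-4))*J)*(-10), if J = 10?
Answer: -2300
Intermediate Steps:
((3 - 5*(-4))*J)*(-10) = ((3 - 5*(-4))*10)*(-10) = ((3 + 20)*10)*(-10) = (23*10)*(-10) = 230*(-10) = -2300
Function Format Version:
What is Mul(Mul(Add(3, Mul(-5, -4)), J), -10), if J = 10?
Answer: -2300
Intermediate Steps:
Mul(Mul(Add(3, Mul(-5, -4)), J), -10) = Mul(Mul(Add(3, Mul(-5, -4)), 10), -10) = Mul(Mul(Add(3, 20), 10), -10) = Mul(Mul(23, 10), -10) = Mul(230, -10) = -2300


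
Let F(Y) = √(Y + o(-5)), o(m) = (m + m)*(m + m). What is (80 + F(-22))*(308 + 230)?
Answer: 43040 + 538*√78 ≈ 47792.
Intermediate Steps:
o(m) = 4*m² (o(m) = (2*m)*(2*m) = 4*m²)
F(Y) = √(100 + Y) (F(Y) = √(Y + 4*(-5)²) = √(Y + 4*25) = √(Y + 100) = √(100 + Y))
(80 + F(-22))*(308 + 230) = (80 + √(100 - 22))*(308 + 230) = (80 + √78)*538 = 43040 + 538*√78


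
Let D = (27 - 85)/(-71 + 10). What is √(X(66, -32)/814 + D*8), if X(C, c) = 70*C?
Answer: √67660346/2257 ≈ 3.6445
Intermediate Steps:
D = 58/61 (D = -58/(-61) = -58*(-1/61) = 58/61 ≈ 0.95082)
√(X(66, -32)/814 + D*8) = √((70*66)/814 + (58/61)*8) = √(4620*(1/814) + 464/61) = √(210/37 + 464/61) = √(29978/2257) = √67660346/2257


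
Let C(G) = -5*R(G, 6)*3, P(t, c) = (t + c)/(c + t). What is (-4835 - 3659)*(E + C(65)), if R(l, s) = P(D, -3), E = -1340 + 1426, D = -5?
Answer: -603074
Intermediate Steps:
P(t, c) = 1 (P(t, c) = (c + t)/(c + t) = 1)
E = 86
R(l, s) = 1
C(G) = -15 (C(G) = -5*1*3 = -5*3 = -15)
(-4835 - 3659)*(E + C(65)) = (-4835 - 3659)*(86 - 15) = -8494*71 = -603074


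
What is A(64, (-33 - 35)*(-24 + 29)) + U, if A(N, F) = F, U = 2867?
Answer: 2527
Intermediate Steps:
A(64, (-33 - 35)*(-24 + 29)) + U = (-33 - 35)*(-24 + 29) + 2867 = -68*5 + 2867 = -340 + 2867 = 2527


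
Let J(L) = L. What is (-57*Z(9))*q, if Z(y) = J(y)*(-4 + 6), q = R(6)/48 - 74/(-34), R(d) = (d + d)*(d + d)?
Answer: -90288/17 ≈ -5311.1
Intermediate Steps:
R(d) = 4*d² (R(d) = (2*d)*(2*d) = 4*d²)
q = 88/17 (q = (4*6²)/48 - 74/(-34) = (4*36)*(1/48) - 74*(-1/34) = 144*(1/48) + 37/17 = 3 + 37/17 = 88/17 ≈ 5.1765)
Z(y) = 2*y (Z(y) = y*(-4 + 6) = y*2 = 2*y)
(-57*Z(9))*q = -114*9*(88/17) = -57*18*(88/17) = -1026*88/17 = -90288/17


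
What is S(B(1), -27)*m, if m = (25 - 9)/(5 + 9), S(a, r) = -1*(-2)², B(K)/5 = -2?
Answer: -32/7 ≈ -4.5714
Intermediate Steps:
B(K) = -10 (B(K) = 5*(-2) = -10)
S(a, r) = -4 (S(a, r) = -1*4 = -4)
m = 8/7 (m = 16/14 = 16*(1/14) = 8/7 ≈ 1.1429)
S(B(1), -27)*m = -4*8/7 = -32/7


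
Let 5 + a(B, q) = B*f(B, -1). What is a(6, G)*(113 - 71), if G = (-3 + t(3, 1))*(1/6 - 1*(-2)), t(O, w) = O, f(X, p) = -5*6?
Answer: -7770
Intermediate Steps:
f(X, p) = -30
G = 0 (G = (-3 + 3)*(1/6 - 1*(-2)) = 0*(⅙ + 2) = 0*(13/6) = 0)
a(B, q) = -5 - 30*B (a(B, q) = -5 + B*(-30) = -5 - 30*B)
a(6, G)*(113 - 71) = (-5 - 30*6)*(113 - 71) = (-5 - 180)*42 = -185*42 = -7770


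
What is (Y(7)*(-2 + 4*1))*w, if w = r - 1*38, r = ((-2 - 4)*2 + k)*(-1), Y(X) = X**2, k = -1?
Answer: -2450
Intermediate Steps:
r = 13 (r = ((-2 - 4)*2 - 1)*(-1) = (-6*2 - 1)*(-1) = (-12 - 1)*(-1) = -13*(-1) = 13)
w = -25 (w = 13 - 1*38 = 13 - 38 = -25)
(Y(7)*(-2 + 4*1))*w = (7**2*(-2 + 4*1))*(-25) = (49*(-2 + 4))*(-25) = (49*2)*(-25) = 98*(-25) = -2450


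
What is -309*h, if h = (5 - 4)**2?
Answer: -309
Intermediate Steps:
h = 1 (h = 1**2 = 1)
-309*h = -309*1 = -309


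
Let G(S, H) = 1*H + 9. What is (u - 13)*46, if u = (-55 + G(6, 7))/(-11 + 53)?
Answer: -4485/7 ≈ -640.71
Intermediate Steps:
G(S, H) = 9 + H (G(S, H) = H + 9 = 9 + H)
u = -13/14 (u = (-55 + (9 + 7))/(-11 + 53) = (-55 + 16)/42 = -39*1/42 = -13/14 ≈ -0.92857)
(u - 13)*46 = (-13/14 - 13)*46 = -195/14*46 = -4485/7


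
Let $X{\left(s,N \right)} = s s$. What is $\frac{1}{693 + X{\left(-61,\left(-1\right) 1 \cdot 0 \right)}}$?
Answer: $\frac{1}{4414} \approx 0.00022655$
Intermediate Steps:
$X{\left(s,N \right)} = s^{2}$
$\frac{1}{693 + X{\left(-61,\left(-1\right) 1 \cdot 0 \right)}} = \frac{1}{693 + \left(-61\right)^{2}} = \frac{1}{693 + 3721} = \frac{1}{4414}$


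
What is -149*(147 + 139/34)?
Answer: -765413/34 ≈ -22512.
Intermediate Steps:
-149*(147 + 139/34) = -149*5137/34 = -765413/34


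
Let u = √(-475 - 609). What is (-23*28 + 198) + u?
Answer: -446 + 2*I*√271 ≈ -446.0 + 32.924*I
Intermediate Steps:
u = 2*I*√271 (u = √(-1084) = 2*I*√271 ≈ 32.924*I)
(-23*28 + 198) + u = (-23*28 + 198) + 2*I*√271 = (-644 + 198) + 2*I*√271 = -446 + 2*I*√271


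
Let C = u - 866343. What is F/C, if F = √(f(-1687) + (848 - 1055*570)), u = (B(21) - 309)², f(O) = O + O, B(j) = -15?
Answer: -14*I*√3081/761367 ≈ -0.0010207*I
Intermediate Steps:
f(O) = 2*O
u = 104976 (u = (-15 - 309)² = (-324)² = 104976)
F = 14*I*√3081 (F = √(2*(-1687) + (848 - 1055*570)) = √(-3374 + (848 - 601350)) = √(-3374 - 600502) = √(-603876) = 14*I*√3081 ≈ 777.09*I)
C = -761367 (C = 104976 - 866343 = -761367)
F/C = (14*I*√3081)/(-761367) = (14*I*√3081)*(-1/761367) = -14*I*√3081/761367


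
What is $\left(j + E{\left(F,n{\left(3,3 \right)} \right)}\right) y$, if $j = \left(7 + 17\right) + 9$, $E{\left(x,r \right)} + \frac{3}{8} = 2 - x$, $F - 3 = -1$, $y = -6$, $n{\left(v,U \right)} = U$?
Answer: $- \frac{783}{4} \approx -195.75$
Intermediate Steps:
$F = 2$ ($F = 3 - 1 = 2$)
$E{\left(x,r \right)} = \frac{13}{8} - x$ ($E{\left(x,r \right)} = - \frac{3}{8} - \left(-2 + x\right) = \frac{13}{8} - x$)
$j = 33$ ($j = 24 + 9 = 33$)
$\left(j + E{\left(F,n{\left(3,3 \right)} \right)}\right) y = \left(33 + \left(\frac{13}{8} - 2\right)\right) \left(-6\right) = \left(33 - \frac{3}{8}\right) \left(-6\right) = \frac{261}{8} \left(-6\right) = - \frac{783}{4}$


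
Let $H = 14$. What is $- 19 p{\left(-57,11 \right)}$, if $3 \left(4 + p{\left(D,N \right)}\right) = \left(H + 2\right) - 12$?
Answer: $\frac{152}{3} \approx 50.667$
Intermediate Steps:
$p{\left(D,N \right)} = - \frac{8}{3}$ ($p{\left(D,N \right)} = -4 + \frac{\left(14 + 2\right) - 12}{3} = -4 + \frac{16 - 12}{3} = -4 + \frac{1}{3} \cdot 4 = -4 + \frac{4}{3} = - \frac{8}{3}$)
$- 19 p{\left(-57,11 \right)} = \left(-19\right) \left(- \frac{8}{3}\right) = \frac{152}{3}$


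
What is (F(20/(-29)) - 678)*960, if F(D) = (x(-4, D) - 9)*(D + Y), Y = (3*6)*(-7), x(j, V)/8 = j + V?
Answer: 4210586880/841 ≈ 5.0066e+6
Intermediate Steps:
x(j, V) = 8*V + 8*j (x(j, V) = 8*(j + V) = 8*(V + j) = 8*V + 8*j)
Y = -126 (Y = 18*(-7) = -126)
F(D) = (-126 + D)*(-41 + 8*D) (F(D) = ((8*D + 8*(-4)) - 9)*(D - 126) = ((8*D - 32) - 9)*(-126 + D) = ((-32 + 8*D) - 9)*(-126 + D) = (-41 + 8*D)*(-126 + D) = (-126 + D)*(-41 + 8*D))
(F(20/(-29)) - 678)*960 = ((5166 - 20980/(-29) + 8*(20/(-29))²) - 678)*960 = ((5166 - 20980*(-1)/29 + 8*(20*(-1/29))²) - 678)*960 = ((5166 - 1049*(-20/29) + 8*(-20/29)²) - 678)*960 = ((5166 + 20980/29 + 8*(400/841)) - 678)*960 = ((5166 + 20980/29 + 3200/841) - 678)*960 = (4956226/841 - 678)*960 = (4386028/841)*960 = 4210586880/841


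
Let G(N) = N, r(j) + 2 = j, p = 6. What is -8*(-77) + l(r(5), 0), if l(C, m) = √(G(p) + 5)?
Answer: 616 + √11 ≈ 619.32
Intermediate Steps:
r(j) = -2 + j
l(C, m) = √11 (l(C, m) = √(6 + 5) = √11)
-8*(-77) + l(r(5), 0) = -8*(-77) + √11 = 616 + √11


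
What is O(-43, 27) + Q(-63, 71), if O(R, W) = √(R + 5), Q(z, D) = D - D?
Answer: I*√38 ≈ 6.1644*I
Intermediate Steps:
Q(z, D) = 0
O(R, W) = √(5 + R)
O(-43, 27) + Q(-63, 71) = √(5 - 43) + 0 = √(-38) + 0 = I*√38 + 0 = I*√38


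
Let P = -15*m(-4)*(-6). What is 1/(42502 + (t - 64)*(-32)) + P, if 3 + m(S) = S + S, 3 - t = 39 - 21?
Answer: -44579699/45030 ≈ -990.00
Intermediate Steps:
t = -15 (t = 3 - (39 - 21) = 3 - 1*18 = 3 - 18 = -15)
m(S) = -3 + 2*S (m(S) = -3 + (S + S) = -3 + 2*S)
P = -990 (P = -15*(-3 + 2*(-4))*(-6) = -15*(-3 - 8)*(-6) = -(-165)*(-6) = -15*66 = -990)
1/(42502 + (t - 64)*(-32)) + P = 1/(42502 + (-15 - 64)*(-32)) - 990 = 1/(42502 - 79*(-32)) - 990 = 1/(42502 + 2528) - 990 = 1/45030 - 990 = -44579699/45030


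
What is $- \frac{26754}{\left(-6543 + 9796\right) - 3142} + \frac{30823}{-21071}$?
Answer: $- \frac{189051629}{779627} \approx -242.49$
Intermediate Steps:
$- \frac{26754}{\left(-6543 + 9796\right) - 3142} + \frac{30823}{-21071} = - \frac{26754}{3253 - 3142} + 30823 \left(- \frac{1}{21071}\right) = - \frac{26754}{111} - \frac{30823}{21071} = \left(-26754\right) \frac{1}{111} - \frac{30823}{21071} = - \frac{8918}{37} - \frac{30823}{21071} = - \frac{189051629}{779627}$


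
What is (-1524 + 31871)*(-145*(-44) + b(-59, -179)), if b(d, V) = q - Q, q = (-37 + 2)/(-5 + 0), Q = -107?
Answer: 197073418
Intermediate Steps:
q = 7 (q = -35/(-5) = -35*(-1/5) = 7)
b(d, V) = 114 (b(d, V) = 7 - 1*(-107) = 7 + 107 = 114)
(-1524 + 31871)*(-145*(-44) + b(-59, -179)) = (-1524 + 31871)*(-145*(-44) + 114) = 30347*(6380 + 114) = 30347*6494 = 197073418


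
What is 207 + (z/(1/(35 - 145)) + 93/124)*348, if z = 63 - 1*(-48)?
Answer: -4248612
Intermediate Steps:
z = 111 (z = 63 + 48 = 111)
207 + (z/(1/(35 - 145)) + 93/124)*348 = 207 + (111/(1/(35 - 145)) + 93/124)*348 = 207 + (111/(1/(-110)) + 93*(1/124))*348 = 207 + (111/(-1/110) + ¾)*348 = 207 + (111*(-110) + ¾)*348 = 207 + (-12210 + ¾)*348 = 207 - 48837/4*348 = 207 - 4248819 = -4248612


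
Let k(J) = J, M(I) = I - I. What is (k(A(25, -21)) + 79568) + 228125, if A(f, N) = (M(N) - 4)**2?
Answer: 307709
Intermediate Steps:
M(I) = 0
A(f, N) = 16 (A(f, N) = (0 - 4)**2 = (-4)**2 = 16)
(k(A(25, -21)) + 79568) + 228125 = (16 + 79568) + 228125 = 79584 + 228125 = 307709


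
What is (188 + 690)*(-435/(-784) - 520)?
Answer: -178780555/392 ≈ -4.5607e+5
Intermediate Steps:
(188 + 690)*(-435/(-784) - 520) = 878*(-435*(-1/784) - 520) = 878*(435/784 - 520) = 878*(-407245/784) = -178780555/392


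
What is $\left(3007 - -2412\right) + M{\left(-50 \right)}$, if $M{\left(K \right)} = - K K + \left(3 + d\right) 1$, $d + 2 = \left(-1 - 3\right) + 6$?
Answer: $2922$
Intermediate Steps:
$d = 0$ ($d = -2 + \left(\left(-1 - 3\right) + 6\right) = -2 + \left(-4 + 6\right) = -2 + 2 = 0$)
$M{\left(K \right)} = 3 - K^{2}$ ($M{\left(K \right)} = - K K + \left(3 + 0\right) 1 = - K^{2} + 3 \cdot 1 = - K^{2} + 3 = 3 - K^{2}$)
$\left(3007 - -2412\right) + M{\left(-50 \right)} = \left(3007 - -2412\right) + \left(3 - \left(-50\right)^{2}\right) = \left(3007 + 2412\right) + \left(3 - 2500\right) = 5419 + \left(3 - 2500\right) = 5419 - 2497 = 2922$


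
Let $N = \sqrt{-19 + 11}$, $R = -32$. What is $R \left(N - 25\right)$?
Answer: $800 - 64 i \sqrt{2} \approx 800.0 - 90.51 i$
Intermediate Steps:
$N = 2 i \sqrt{2}$ ($N = \sqrt{-8} = 2 i \sqrt{2} \approx 2.8284 i$)
$R \left(N - 25\right) = - 32 \left(2 i \sqrt{2} - 25\right) = - 32 \left(-25 + 2 i \sqrt{2}\right) = 800 - 64 i \sqrt{2}$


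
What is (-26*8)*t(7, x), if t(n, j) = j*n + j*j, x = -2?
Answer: 2080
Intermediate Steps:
t(n, j) = j**2 + j*n (t(n, j) = j*n + j**2 = j**2 + j*n)
(-26*8)*t(7, x) = (-26*8)*(-2*(-2 + 7)) = -(-416)*5 = -208*(-10) = 2080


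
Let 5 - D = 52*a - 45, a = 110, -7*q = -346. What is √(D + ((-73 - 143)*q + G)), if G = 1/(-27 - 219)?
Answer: I*√48472238766/1722 ≈ 127.85*I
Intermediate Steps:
q = 346/7 (q = -⅐*(-346) = 346/7 ≈ 49.429)
G = -1/246 (G = 1/(-246) = -1/246 ≈ -0.0040650)
D = -5670 (D = 5 - (52*110 - 45) = 5 - (5720 - 45) = 5 - 1*5675 = 5 - 5675 = -5670)
√(D + ((-73 - 143)*q + G)) = √(-5670 + ((-73 - 143)*(346/7) - 1/246)) = √(-5670 + (-216*346/7 - 1/246)) = √(-5670 + (-74736/7 - 1/246)) = √(-5670 - 18385063/1722) = √(-28148803/1722) = I*√48472238766/1722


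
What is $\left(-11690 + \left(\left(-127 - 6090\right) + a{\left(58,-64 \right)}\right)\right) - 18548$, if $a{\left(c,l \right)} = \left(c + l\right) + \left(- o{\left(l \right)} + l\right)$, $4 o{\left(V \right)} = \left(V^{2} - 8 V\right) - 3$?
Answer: $- \frac{150705}{4} \approx -37676.0$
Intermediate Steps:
$o{\left(V \right)} = - \frac{3}{4} - 2 V + \frac{V^{2}}{4}$ ($o{\left(V \right)} = \frac{\left(V^{2} - 8 V\right) - 3}{4} = \frac{-3 + V^{2} - 8 V}{4} = - \frac{3}{4} - 2 V + \frac{V^{2}}{4}$)
$a{\left(c,l \right)} = \frac{3}{4} + c + 4 l - \frac{l^{2}}{4}$ ($a{\left(c,l \right)} = \left(c + l\right) - \left(- \frac{3}{4} - 3 l + \frac{l^{2}}{4}\right) = \left(c + l\right) + \left(\left(\frac{3}{4} + 2 l - \frac{l^{2}}{4}\right) + l\right) = \left(c + l\right) + \left(\frac{3}{4} + 3 l - \frac{l^{2}}{4}\right) = \frac{3}{4} + c + 4 l - \frac{l^{2}}{4}$)
$\left(-11690 + \left(\left(-127 - 6090\right) + a{\left(58,-64 \right)}\right)\right) - 18548 = \left(-11690 + \left(\left(-127 - 6090\right) + \left(\frac{3}{4} + 58 + 4 \left(-64\right) - \frac{\left(-64\right)^{2}}{4}\right)\right)\right) - 18548 = \left(-11690 + \left(\left(-127 - 6090\right) + \left(\frac{3}{4} + 58 - 256 - 1024\right)\right)\right) - 18548 = \left(-11690 + \left(-6217 + \left(\frac{3}{4} + 58 - 256 - 1024\right)\right)\right) - 18548 = \left(-11690 - \frac{29753}{4}\right) - 18548 = - \frac{76513}{4} - 18548 = - \frac{150705}{4}$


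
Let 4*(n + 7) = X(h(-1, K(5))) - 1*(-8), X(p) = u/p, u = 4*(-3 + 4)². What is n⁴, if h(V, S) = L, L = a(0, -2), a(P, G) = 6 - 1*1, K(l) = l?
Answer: 331776/625 ≈ 530.84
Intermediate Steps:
a(P, G) = 5 (a(P, G) = 6 - 1 = 5)
L = 5
h(V, S) = 5
u = 4 (u = 4*1² = 4*1 = 4)
X(p) = 4/p
n = -24/5 (n = -7 + (4/5 - 1*(-8))/4 = -7 + (4*(⅕) + 8)/4 = -7 + (⅘ + 8)/4 = -7 + (¼)*(44/5) = -7 + 11/5 = -24/5 ≈ -4.8000)
n⁴ = (-24/5)⁴ = 331776/625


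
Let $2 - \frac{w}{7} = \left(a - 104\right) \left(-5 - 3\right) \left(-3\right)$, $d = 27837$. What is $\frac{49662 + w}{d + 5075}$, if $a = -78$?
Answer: $\frac{20063}{8228} \approx 2.4384$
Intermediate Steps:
$w = 30590$ ($w = 14 - 7 \left(-78 - 104\right) \left(-5 - 3\right) \left(-3\right) = 14 - 7 \left(- 182 \left(\left(-8\right) \left(-3\right)\right)\right) = 14 - 7 \left(\left(-182\right) 24\right) = 14 - -30576 = 14 + 30576 = 30590$)
$\frac{49662 + w}{d + 5075} = \frac{49662 + 30590}{27837 + 5075} = \frac{80252}{32912} = 80252 \cdot \frac{1}{32912} = \frac{20063}{8228}$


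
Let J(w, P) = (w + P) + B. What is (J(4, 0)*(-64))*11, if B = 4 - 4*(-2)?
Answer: -11264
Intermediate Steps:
B = 12 (B = 4 + 8 = 12)
J(w, P) = 12 + P + w (J(w, P) = (w + P) + 12 = (P + w) + 12 = 12 + P + w)
(J(4, 0)*(-64))*11 = ((12 + 0 + 4)*(-64))*11 = (16*(-64))*11 = -1024*11 = -11264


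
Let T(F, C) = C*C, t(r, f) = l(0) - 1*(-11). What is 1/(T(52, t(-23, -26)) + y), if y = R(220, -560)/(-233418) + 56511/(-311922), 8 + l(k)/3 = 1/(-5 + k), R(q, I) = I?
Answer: 7778654850/1437349401881 ≈ 0.0054118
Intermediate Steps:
l(k) = -24 + 3/(-5 + k)
t(r, f) = -68/5 (t(r, f) = 3*(41 - 8*0)/(-5 + 0) - 1*(-11) = 3*(41 + 0)/(-5) + 11 = 3*(-1/5)*41 + 11 = -123/5 + 11 = -68/5)
T(F, C) = C**2
y = -55623967/311146194 (y = -560/(-233418) + 56511/(-311922) = -560*(-1/233418) + 56511*(-1/311922) = 280/116709 - 483/2666 = -55623967/311146194 ≈ -0.17877)
1/(T(52, t(-23, -26)) + y) = 1/((-68/5)**2 - 55623967/311146194) = 1/(4624/25 - 55623967/311146194) = 1/(1437349401881/7778654850) = 7778654850/1437349401881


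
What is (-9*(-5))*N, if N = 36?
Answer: 1620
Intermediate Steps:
(-9*(-5))*N = -9*(-5)*36 = 45*36 = 1620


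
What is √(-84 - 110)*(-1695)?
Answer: -1695*I*√194 ≈ -23609.0*I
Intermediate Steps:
√(-84 - 110)*(-1695) = √(-194)*(-1695) = (I*√194)*(-1695) = -1695*I*√194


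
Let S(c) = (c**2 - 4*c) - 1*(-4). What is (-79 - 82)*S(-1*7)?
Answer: -13041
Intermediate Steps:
S(c) = 4 + c**2 - 4*c (S(c) = (c**2 - 4*c) + 4 = 4 + c**2 - 4*c)
(-79 - 82)*S(-1*7) = (-79 - 82)*(4 + (-1*7)**2 - (-4)*7) = -161*(4 + (-7)**2 - 4*(-7)) = -161*(4 + 49 + 28) = -161*81 = -13041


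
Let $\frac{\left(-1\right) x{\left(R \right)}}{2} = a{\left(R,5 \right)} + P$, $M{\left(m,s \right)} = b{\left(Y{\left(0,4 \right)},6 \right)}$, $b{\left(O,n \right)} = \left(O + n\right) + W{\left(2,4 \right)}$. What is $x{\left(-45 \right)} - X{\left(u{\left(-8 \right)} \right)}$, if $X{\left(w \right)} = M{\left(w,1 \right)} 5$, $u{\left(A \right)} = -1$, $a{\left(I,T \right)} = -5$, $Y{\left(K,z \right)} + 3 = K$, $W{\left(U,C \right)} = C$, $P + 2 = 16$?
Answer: $-53$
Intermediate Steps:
$P = 14$ ($P = -2 + 16 = 14$)
$Y{\left(K,z \right)} = -3 + K$
$b{\left(O,n \right)} = 4 + O + n$ ($b{\left(O,n \right)} = \left(O + n\right) + 4 = 4 + O + n$)
$M{\left(m,s \right)} = 7$ ($M{\left(m,s \right)} = 4 + \left(-3 + 0\right) + 6 = 4 - 3 + 6 = 7$)
$x{\left(R \right)} = -18$ ($x{\left(R \right)} = - 2 \left(-5 + 14\right) = \left(-2\right) 9 = -18$)
$X{\left(w \right)} = 35$ ($X{\left(w \right)} = 7 \cdot 5 = 35$)
$x{\left(-45 \right)} - X{\left(u{\left(-8 \right)} \right)} = -18 - 35 = -53$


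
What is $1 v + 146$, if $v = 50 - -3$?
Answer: $199$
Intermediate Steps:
$v = 53$ ($v = 50 + 3 = 53$)
$1 v + 146 = 1 \cdot 53 + 146 = 53 + 146 = 199$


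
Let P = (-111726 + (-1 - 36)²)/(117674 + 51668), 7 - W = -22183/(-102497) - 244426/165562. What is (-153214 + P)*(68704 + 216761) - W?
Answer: -62843400040889039327441379/1436833705554694 ≈ -4.3737e+10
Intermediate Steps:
W = 70083764037/8484804157 (W = 7 - (-22183/(-102497) - 244426/165562) = 7 - (-22183*(-1/102497) - 244426*1/165562) = 7 - (22183/102497 - 122213/82781) = 7 - 1*(-10690134938/8484804157) = 7 + 10690134938/8484804157 = 70083764037/8484804157 ≈ 8.2599)
P = -110357/169342 (P = (-111726 + (-37)²)/169342 = (-111726 + 1369)*(1/169342) = -110357*1/169342 = -110357/169342 ≈ -0.65168)
(-153214 + P)*(68704 + 216761) - W = (-153214 - 110357/169342)*(68704 + 216761) - 1*70083764037/8484804157 = -25945675545/169342*285465 - 70083764037/8484804157 = -7406582269453425/169342 - 70083764037/8484804157 = -62843400040889039327441379/1436833705554694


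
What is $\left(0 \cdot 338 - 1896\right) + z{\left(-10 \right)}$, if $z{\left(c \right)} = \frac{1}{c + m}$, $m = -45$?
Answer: $- \frac{104281}{55} \approx -1896.0$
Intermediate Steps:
$z{\left(c \right)} = \frac{1}{-45 + c}$ ($z{\left(c \right)} = \frac{1}{c - 45} = \frac{1}{-45 + c}$)
$\left(0 \cdot 338 - 1896\right) + z{\left(-10 \right)} = \left(0 \cdot 338 - 1896\right) + \frac{1}{-45 - 10} = \left(0 - 1896\right) + \frac{1}{-55} = -1896 - \frac{1}{55} = - \frac{104281}{55}$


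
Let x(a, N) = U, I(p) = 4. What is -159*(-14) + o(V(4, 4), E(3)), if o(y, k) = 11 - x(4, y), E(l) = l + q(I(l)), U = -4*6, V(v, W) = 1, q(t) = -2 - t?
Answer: 2261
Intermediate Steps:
U = -24
x(a, N) = -24
E(l) = -6 + l (E(l) = l + (-2 - 1*4) = l + (-2 - 4) = l - 6 = -6 + l)
o(y, k) = 35 (o(y, k) = 11 - 1*(-24) = 11 + 24 = 35)
-159*(-14) + o(V(4, 4), E(3)) = -159*(-14) + 35 = 2226 + 35 = 2261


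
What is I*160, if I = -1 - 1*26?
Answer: -4320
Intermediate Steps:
I = -27 (I = -1 - 26 = -27)
I*160 = -27*160 = -4320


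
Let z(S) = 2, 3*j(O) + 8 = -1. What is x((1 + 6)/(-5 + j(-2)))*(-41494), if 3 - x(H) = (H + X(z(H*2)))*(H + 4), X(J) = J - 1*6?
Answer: -24211749/32 ≈ -7.5662e+5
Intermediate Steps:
j(O) = -3 (j(O) = -8/3 + (⅓)*(-1) = -8/3 - ⅓ = -3)
X(J) = -6 + J (X(J) = J - 6 = -6 + J)
x(H) = 3 - (-4 + H)*(4 + H) (x(H) = 3 - (H + (-6 + 2))*(H + 4) = 3 - (H - 4)*(4 + H) = 3 - (-4 + H)*(4 + H))
x((1 + 6)/(-5 + j(-2)))*(-41494) = (19 - ((1 + 6)/(-5 - 3))²)*(-41494) = (19 - (7/(-8))²)*(-41494) = (19 - (7*(-⅛))²)*(-41494) = (19 - (-7/8)²)*(-41494) = (19 - 1*49/64)*(-41494) = (19 - 49/64)*(-41494) = (1167/64)*(-41494) = -24211749/32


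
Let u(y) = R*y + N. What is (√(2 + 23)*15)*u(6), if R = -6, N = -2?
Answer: -2850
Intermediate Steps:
u(y) = -2 - 6*y (u(y) = -6*y - 2 = -2 - 6*y)
(√(2 + 23)*15)*u(6) = (√(2 + 23)*15)*(-2 - 6*6) = (√25*15)*(-2 - 36) = (5*15)*(-38) = 75*(-38) = -2850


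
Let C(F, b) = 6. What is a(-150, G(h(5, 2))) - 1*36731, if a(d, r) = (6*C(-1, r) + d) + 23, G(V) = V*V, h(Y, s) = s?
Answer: -36822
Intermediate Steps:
G(V) = V²
a(d, r) = 59 + d (a(d, r) = (6*6 + d) + 23 = (36 + d) + 23 = 59 + d)
a(-150, G(h(5, 2))) - 1*36731 = (59 - 150) - 1*36731 = -91 - 36731 = -36822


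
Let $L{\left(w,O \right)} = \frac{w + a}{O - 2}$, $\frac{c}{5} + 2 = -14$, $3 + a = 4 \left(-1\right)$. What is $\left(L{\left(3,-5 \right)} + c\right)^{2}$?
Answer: $\frac{309136}{49} \approx 6308.9$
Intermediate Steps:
$a = -7$ ($a = -3 + 4 \left(-1\right) = -3 - 4 = -7$)
$c = -80$ ($c = -10 + 5 \left(-14\right) = -10 - 70 = -80$)
$L{\left(w,O \right)} = \frac{-7 + w}{-2 + O}$ ($L{\left(w,O \right)} = \frac{w - 7}{O - 2} = \frac{-7 + w}{-2 + O}$)
$\left(L{\left(3,-5 \right)} + c\right)^{2} = \left(\frac{-7 + 3}{-2 - 5} - 80\right)^{2} = \left(\frac{1}{-7} \left(-4\right) - 80\right)^{2} = \left(\left(- \frac{1}{7}\right) \left(-4\right) - 80\right)^{2} = \left(\frac{4}{7} - 80\right)^{2} = \left(- \frac{556}{7}\right)^{2} = \frac{309136}{49}$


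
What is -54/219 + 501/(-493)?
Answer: -45447/35989 ≈ -1.2628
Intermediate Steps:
-54/219 + 501/(-493) = -54*1/219 + 501*(-1/493) = -18/73 - 501/493 = -45447/35989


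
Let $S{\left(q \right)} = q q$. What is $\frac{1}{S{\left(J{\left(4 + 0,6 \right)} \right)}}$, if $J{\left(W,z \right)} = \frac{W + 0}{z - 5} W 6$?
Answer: $\frac{1}{9216} \approx 0.00010851$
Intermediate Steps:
$J{\left(W,z \right)} = \frac{6 W^{2}}{-5 + z}$ ($J{\left(W,z \right)} = \frac{W}{-5 + z} W 6 = \frac{W^{2}}{-5 + z} 6 = \frac{6 W^{2}}{-5 + z}$)
$S{\left(q \right)} = q^{2}$
$\frac{1}{S{\left(J{\left(4 + 0,6 \right)} \right)}} = \frac{1}{\left(\frac{6 \left(4 + 0\right)^{2}}{-5 + 6}\right)^{2}} = \frac{1}{\left(\frac{6 \cdot 4^{2}}{1}\right)^{2}} = \frac{1}{\left(6 \cdot 16 \cdot 1\right)^{2}} = \frac{1}{96^{2}} = \frac{1}{9216}$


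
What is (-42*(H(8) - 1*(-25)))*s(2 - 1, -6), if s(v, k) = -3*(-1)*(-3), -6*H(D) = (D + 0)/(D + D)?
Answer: 18837/2 ≈ 9418.5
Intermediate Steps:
H(D) = -1/12 (H(D) = -(D + 0)/(6*(D + D)) = -D/(6*(2*D)) = -D*1/(2*D)/6 = -1/6*1/2 = -1/12)
s(v, k) = -9 (s(v, k) = 3*(-3) = -9)
(-42*(H(8) - 1*(-25)))*s(2 - 1, -6) = -42*(-1/12 - 1*(-25))*(-9) = -42*(-1/12 + 25)*(-9) = -42*299/12*(-9) = -2093/2*(-9) = 18837/2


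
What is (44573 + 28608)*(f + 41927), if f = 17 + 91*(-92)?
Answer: 2456832532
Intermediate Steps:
f = -8355 (f = 17 - 8372 = -8355)
(44573 + 28608)*(f + 41927) = (44573 + 28608)*(-8355 + 41927) = 73181*33572 = 2456832532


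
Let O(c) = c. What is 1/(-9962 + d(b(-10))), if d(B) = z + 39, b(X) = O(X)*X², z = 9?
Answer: -1/9914 ≈ -0.00010087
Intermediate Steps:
b(X) = X³ (b(X) = X*X² = X³)
d(B) = 48 (d(B) = 9 + 39 = 48)
1/(-9962 + d(b(-10))) = 1/(-9962 + 48) = 1/(-9914) = -1/9914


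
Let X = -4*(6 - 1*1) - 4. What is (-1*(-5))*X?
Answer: -120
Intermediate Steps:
X = -24 (X = -4*(6 - 1) - 4 = -4*5 - 4 = -20 - 4 = -24)
(-1*(-5))*X = -1*(-5)*(-24) = 5*(-24) = -120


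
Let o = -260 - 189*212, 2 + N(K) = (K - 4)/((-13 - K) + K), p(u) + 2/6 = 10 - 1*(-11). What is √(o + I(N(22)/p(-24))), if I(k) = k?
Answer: 5*I*√261986270/403 ≈ 200.82*I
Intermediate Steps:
p(u) = 62/3 (p(u) = -⅓ + (10 - 1*(-11)) = -⅓ + (10 + 11) = -⅓ + 21 = 62/3)
N(K) = -22/13 - K/13 (N(K) = -2 + (K - 4)/((-13 - K) + K) = -2 + (-4 + K)/(-13) = -2 + (-4 + K)*(-1/13) = -2 + (4/13 - K/13) = -22/13 - K/13)
o = -40328 (o = -260 - 40068 = -40328)
√(o + I(N(22)/p(-24))) = √(-40328 + (-22/13 - 1/13*22)/(62/3)) = √(-40328 + (-22/13 - 22/13)*(3/62)) = √(-40328 - 44/13*3/62) = √(-40328 - 66/403) = √(-16252250/403) = 5*I*√261986270/403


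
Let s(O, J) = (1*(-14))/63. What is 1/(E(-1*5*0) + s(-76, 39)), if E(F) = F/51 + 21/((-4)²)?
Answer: 144/157 ≈ 0.91720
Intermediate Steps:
s(O, J) = -2/9 (s(O, J) = -14*1/63 = -2/9)
E(F) = 21/16 + F/51 (E(F) = F*(1/51) + 21/16 = F/51 + 21*(1/16) = F/51 + 21/16 = 21/16 + F/51)
1/(E(-1*5*0) + s(-76, 39)) = 1/((21/16 + (-1*5*0)/51) - 2/9) = 1/((21/16 + (-5*0)/51) - 2/9) = 1/((21/16 + (1/51)*0) - 2/9) = 1/((21/16 + 0) - 2/9) = 1/(21/16 - 2/9) = 1/(157/144) = 144/157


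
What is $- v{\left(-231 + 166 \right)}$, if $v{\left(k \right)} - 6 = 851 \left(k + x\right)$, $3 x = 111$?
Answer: $23822$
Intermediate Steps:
$x = 37$ ($x = \frac{1}{3} \cdot 111 = 37$)
$v{\left(k \right)} = 31493 + 851 k$ ($v{\left(k \right)} = 6 + 851 \left(k + 37\right) = 6 + 851 \left(37 + k\right) = 6 + \left(31487 + 851 k\right) = 31493 + 851 k$)
$- v{\left(-231 + 166 \right)} = - (31493 + 851 \left(-231 + 166\right)) = - (31493 + 851 \left(-65\right)) = - (31493 - 55315) = \left(-1\right) \left(-23822\right) = 23822$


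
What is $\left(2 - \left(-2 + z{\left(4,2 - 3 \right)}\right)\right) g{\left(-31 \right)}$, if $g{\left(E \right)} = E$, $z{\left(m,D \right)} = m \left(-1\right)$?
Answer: $-248$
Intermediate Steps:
$z{\left(m,D \right)} = - m$
$\left(2 - \left(-2 + z{\left(4,2 - 3 \right)}\right)\right) g{\left(-31 \right)} = \left(2 - \left(-2 - 4\right)\right) \left(-31\right) = \left(2 - -6\right) \left(-31\right) = \left(2 + 6\right) \left(-31\right) = 8 \left(-31\right) = -248$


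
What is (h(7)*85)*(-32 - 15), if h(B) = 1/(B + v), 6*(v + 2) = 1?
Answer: -23970/31 ≈ -773.23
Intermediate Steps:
v = -11/6 (v = -2 + (⅙)*1 = -2 + ⅙ = -11/6 ≈ -1.8333)
h(B) = 1/(-11/6 + B) (h(B) = 1/(B - 11/6) = 1/(-11/6 + B))
(h(7)*85)*(-32 - 15) = ((6/(-11 + 6*7))*85)*(-32 - 15) = ((6/(-11 + 42))*85)*(-47) = ((6/31)*85)*(-47) = (510/31)*(-47) = -23970/31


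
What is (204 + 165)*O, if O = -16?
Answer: -5904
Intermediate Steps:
(204 + 165)*O = (204 + 165)*(-16) = 369*(-16) = -5904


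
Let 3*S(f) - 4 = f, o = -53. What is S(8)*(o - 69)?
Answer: -488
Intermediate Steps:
S(f) = 4/3 + f/3
S(8)*(o - 69) = (4/3 + (⅓)*8)*(-53 - 69) = (4/3 + 8/3)*(-122) = 4*(-122) = -488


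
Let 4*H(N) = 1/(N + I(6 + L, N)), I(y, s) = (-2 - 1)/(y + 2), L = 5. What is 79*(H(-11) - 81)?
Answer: -3738043/584 ≈ -6400.8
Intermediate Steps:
I(y, s) = -3/(2 + y)
H(N) = 1/(4*(-3/13 + N)) (H(N) = 1/(4*(N - 3/(2 + (6 + 5)))) = 1/(4*(N - 3/(2 + 11))) = 1/(4*(N - 3/13)) = 1/(4*(-3/13 + N)))
79*(H(-11) - 81) = 79*(13/(4*(-3 + 13*(-11))) - 81) = 79*(13/(4*(-3 - 143)) - 81) = 79*((13/4)/(-146) - 81) = 79*((13/4)*(-1/146) - 81) = 79*(-13/584 - 81) = 79*(-47317/584) = -3738043/584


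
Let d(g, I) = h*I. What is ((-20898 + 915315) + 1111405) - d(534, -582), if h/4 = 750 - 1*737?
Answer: 2036086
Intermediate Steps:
h = 52 (h = 4*(750 - 1*737) = 4*(750 - 737) = 4*13 = 52)
d(g, I) = 52*I
((-20898 + 915315) + 1111405) - d(534, -582) = ((-20898 + 915315) + 1111405) - 52*(-582) = (894417 + 1111405) - 1*(-30264) = 2005822 + 30264 = 2036086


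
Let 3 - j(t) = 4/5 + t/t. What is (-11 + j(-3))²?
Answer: 2401/25 ≈ 96.040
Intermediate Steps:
j(t) = 6/5 (j(t) = 3 - (4/5 + t/t) = 3 - (4*(⅕) + 1) = 3 - (⅘ + 1) = 3 - 1*9/5 = 3 - 9/5 = 6/5)
(-11 + j(-3))² = (-11 + 6/5)² = (-49/5)² = 2401/25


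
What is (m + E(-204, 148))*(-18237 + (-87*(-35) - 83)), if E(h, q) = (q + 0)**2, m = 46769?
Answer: -1048980075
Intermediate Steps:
E(h, q) = q**2
(m + E(-204, 148))*(-18237 + (-87*(-35) - 83)) = (46769 + 148**2)*(-18237 + (-87*(-35) - 83)) = (46769 + 21904)*(-18237 + (3045 - 83)) = 68673*(-18237 + 2962) = 68673*(-15275) = -1048980075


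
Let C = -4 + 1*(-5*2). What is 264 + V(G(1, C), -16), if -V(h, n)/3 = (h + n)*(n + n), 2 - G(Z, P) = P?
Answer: 264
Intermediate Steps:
C = -14 (C = -4 + 1*(-10) = -4 - 10 = -14)
G(Z, P) = 2 - P
V(h, n) = -6*n*(h + n) (V(h, n) = -3*(h + n)*(n + n) = -3*(h + n)*2*n = -6*n*(h + n))
264 + V(G(1, C), -16) = 264 - 6*(-16)*((2 - 1*(-14)) - 16) = 264 - 6*(-16)*((2 + 14) - 16) = 264 - 6*(-16)*(16 - 16) = 264 - 6*(-16)*0 = 264 + 0 = 264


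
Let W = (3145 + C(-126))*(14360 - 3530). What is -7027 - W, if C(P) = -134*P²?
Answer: 23005501343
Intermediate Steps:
W = -23005508370 (W = (3145 - 134*(-126)²)*(14360 - 3530) = (3145 - 134*15876)*10830 = (3145 - 2127384)*10830 = -2124239*10830 = -23005508370)
-7027 - W = -7027 - 1*(-23005508370) = -7027 + 23005508370 = 23005501343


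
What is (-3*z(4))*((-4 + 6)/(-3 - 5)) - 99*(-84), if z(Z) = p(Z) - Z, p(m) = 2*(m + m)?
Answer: 8325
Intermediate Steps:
p(m) = 4*m (p(m) = 2*(2*m) = 4*m)
z(Z) = 3*Z (z(Z) = 4*Z - Z = 3*Z)
(-3*z(4))*((-4 + 6)/(-3 - 5)) - 99*(-84) = (-9*4)*((-4 + 6)/(-3 - 5)) - 99*(-84) = (-3*12)*(2/(-8)) + 8316 = -72*(-1)/8 + 8316 = -36*(-¼) + 8316 = 9 + 8316 = 8325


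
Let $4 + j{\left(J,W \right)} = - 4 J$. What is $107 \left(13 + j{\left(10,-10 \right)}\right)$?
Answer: $-3317$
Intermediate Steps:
$j{\left(J,W \right)} = -4 - 4 J$
$107 \left(13 + j{\left(10,-10 \right)}\right) = 107 \left(13 - 44\right) = 107 \left(-31\right) = -3317$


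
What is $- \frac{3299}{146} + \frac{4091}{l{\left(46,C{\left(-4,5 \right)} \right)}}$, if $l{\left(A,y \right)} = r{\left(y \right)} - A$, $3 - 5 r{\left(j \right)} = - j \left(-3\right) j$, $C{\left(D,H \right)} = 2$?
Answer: $- \frac{3774891}{34894} \approx -108.18$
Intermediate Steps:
$r{\left(j \right)} = \frac{3}{5} - \frac{3 j^{2}}{5}$ ($r{\left(j \right)} = \frac{3}{5} - \frac{- j \left(-3\right) j}{5} = \frac{3}{5} - \frac{3 j j}{5} = \frac{3}{5} - \frac{3 j^{2}}{5}$)
$l{\left(A,y \right)} = \frac{3}{5} - A - \frac{3 y^{2}}{5}$ ($l{\left(A,y \right)} = \left(\frac{3}{5} - \frac{3 y^{2}}{5}\right) - A = \frac{3}{5} - A - \frac{3 y^{2}}{5}$)
$- \frac{3299}{146} + \frac{4091}{l{\left(46,C{\left(-4,5 \right)} \right)}} = - \frac{3299}{146} + \frac{4091}{\frac{3}{5} - 46 - \frac{3 \cdot 2^{2}}{5}} = \left(-3299\right) \frac{1}{146} + \frac{4091}{\frac{3}{5} - 46 - \frac{12}{5}} = - \frac{3299}{146} + \frac{4091}{\frac{3}{5} - 46 - \frac{12}{5}} = - \frac{3299}{146} + \frac{4091}{- \frac{239}{5}} = - \frac{3299}{146} + 4091 \left(- \frac{5}{239}\right) = - \frac{3299}{146} - \frac{20455}{239} = - \frac{3774891}{34894}$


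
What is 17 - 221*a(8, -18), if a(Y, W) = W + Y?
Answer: 2227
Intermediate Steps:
17 - 221*a(8, -18) = 17 - 221*(-18 + 8) = 17 - 221*(-10) = 17 + 2210 = 2227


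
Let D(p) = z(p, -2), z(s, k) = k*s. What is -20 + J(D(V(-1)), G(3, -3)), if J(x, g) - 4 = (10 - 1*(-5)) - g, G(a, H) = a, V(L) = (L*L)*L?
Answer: -4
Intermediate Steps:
V(L) = L³ (V(L) = L²*L = L³)
D(p) = -2*p
J(x, g) = 19 - g (J(x, g) = 4 + ((10 - 1*(-5)) - g) = 4 + ((10 + 5) - g) = 4 + (15 - g) = 19 - g)
-20 + J(D(V(-1)), G(3, -3)) = -20 + (19 - 1*3) = -20 + (19 - 3) = -20 + 16 = -4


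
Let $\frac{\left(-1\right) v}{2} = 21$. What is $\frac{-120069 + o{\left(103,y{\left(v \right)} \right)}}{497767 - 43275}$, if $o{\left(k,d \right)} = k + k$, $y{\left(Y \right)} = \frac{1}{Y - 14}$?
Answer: $- \frac{119863}{454492} \approx -0.26373$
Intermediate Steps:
$v = -42$ ($v = \left(-2\right) 21 = -42$)
$y{\left(Y \right)} = \frac{1}{-14 + Y}$
$o{\left(k,d \right)} = 2 k$
$\frac{-120069 + o{\left(103,y{\left(v \right)} \right)}}{497767 - 43275} = \frac{-120069 + 2 \cdot 103}{497767 - 43275} = \frac{-120069 + 206}{454492} = \left(-119863\right) \frac{1}{454492} = - \frac{119863}{454492}$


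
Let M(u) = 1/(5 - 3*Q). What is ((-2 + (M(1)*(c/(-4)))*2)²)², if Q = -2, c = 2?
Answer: 279841/14641 ≈ 19.114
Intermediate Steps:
M(u) = 1/11 (M(u) = 1/(5 - 3*(-2)) = 1/(5 + 6) = 1/11)
((-2 + (M(1)*(c/(-4)))*2)²)² = ((-2 + ((2/(-4))/11)*2)²)² = ((-2 + ((2*(-¼))/11)*2)²)² = ((-2 + ((1/11)*(-½))*2)²)² = ((-2 - 1/22*2)²)² = ((-2 - 1/11)²)² = ((-23/11)²)² = (529/121)² = 279841/14641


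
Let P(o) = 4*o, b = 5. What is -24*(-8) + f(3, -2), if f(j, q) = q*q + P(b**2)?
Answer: 296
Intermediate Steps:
f(j, q) = 100 + q**2 (f(j, q) = q*q + 4*5**2 = q**2 + 4*25 = q**2 + 100 = 100 + q**2)
-24*(-8) + f(3, -2) = -24*(-8) + (100 + (-2)**2) = 192 + (100 + 4) = 192 + 104 = 296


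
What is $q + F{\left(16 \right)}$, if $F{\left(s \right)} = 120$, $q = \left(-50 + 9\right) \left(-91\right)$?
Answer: $3851$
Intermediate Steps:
$q = 3731$ ($q = \left(-41\right) \left(-91\right) = 3731$)
$q + F{\left(16 \right)} = 3731 + 120 = 3851$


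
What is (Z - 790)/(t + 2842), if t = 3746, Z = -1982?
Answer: -77/183 ≈ -0.42076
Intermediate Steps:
(Z - 790)/(t + 2842) = (-1982 - 790)/(3746 + 2842) = -2772/6588 = -2772*1/6588 = -77/183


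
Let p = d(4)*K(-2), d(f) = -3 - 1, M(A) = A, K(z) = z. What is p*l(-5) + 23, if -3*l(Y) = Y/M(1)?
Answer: 109/3 ≈ 36.333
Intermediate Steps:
d(f) = -4
p = 8 (p = -4*(-2) = 8)
l(Y) = -Y/3 (l(Y) = -Y/(3*1) = -Y/3)
p*l(-5) + 23 = 8*(-⅓*(-5)) + 23 = 8*(5/3) + 23 = 40/3 + 23 = 109/3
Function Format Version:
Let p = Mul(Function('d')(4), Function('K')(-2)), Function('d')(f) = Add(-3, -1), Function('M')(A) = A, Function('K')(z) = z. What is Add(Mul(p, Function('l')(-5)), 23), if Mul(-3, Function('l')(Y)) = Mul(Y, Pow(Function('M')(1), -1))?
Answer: Rational(109, 3) ≈ 36.333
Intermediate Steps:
Function('d')(f) = -4
p = 8 (p = Mul(-4, -2) = 8)
Function('l')(Y) = Mul(Rational(-1, 3), Y) (Function('l')(Y) = Mul(Rational(-1, 3), Mul(Y, Pow(1, -1))) = Mul(Rational(-1, 3), Mul(Y, 1)) = Mul(Rational(-1, 3), Y))
Add(Mul(p, Function('l')(-5)), 23) = Add(Mul(8, Mul(Rational(-1, 3), -5)), 23) = Add(Mul(8, Rational(5, 3)), 23) = Add(Rational(40, 3), 23) = Rational(109, 3)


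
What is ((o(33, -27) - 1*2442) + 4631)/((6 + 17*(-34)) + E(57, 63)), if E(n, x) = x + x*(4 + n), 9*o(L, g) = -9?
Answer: 1094/1667 ≈ 0.65627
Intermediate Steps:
o(L, g) = -1 (o(L, g) = (⅑)*(-9) = -1)
((o(33, -27) - 1*2442) + 4631)/((6 + 17*(-34)) + E(57, 63)) = ((-1 - 1*2442) + 4631)/((6 + 17*(-34)) + 63*(5 + 57)) = ((-1 - 2442) + 4631)/((6 - 578) + 63*62) = (-2443 + 4631)/(-572 + 3906) = 2188/3334 = 2188*(1/3334) = 1094/1667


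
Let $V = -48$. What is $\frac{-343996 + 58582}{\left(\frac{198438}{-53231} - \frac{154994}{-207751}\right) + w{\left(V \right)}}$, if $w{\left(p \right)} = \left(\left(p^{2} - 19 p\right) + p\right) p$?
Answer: $\frac{1578167241293067}{840838673551054} \approx 1.8769$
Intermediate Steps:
$w{\left(p \right)} = p \left(p^{2} - 18 p\right)$ ($w{\left(p \right)} = \left(p^{2} - 18 p\right) p = p \left(p^{2} - 18 p\right)$)
$\frac{-343996 + 58582}{\left(\frac{198438}{-53231} - \frac{154994}{-207751}\right) + w{\left(V \right)}} = \frac{-343996 + 58582}{\left(\frac{198438}{-53231} - \frac{154994}{-207751}\right) + \left(-48\right)^{2} \left(-18 - 48\right)} = - \frac{285414}{\left(198438 \left(- \frac{1}{53231}\right) - - \frac{154994}{207751}\right) + 2304 \left(-66\right)} = - \frac{285414}{\left(- \frac{198438}{53231} + \frac{154994}{207751}\right) - 152064} = - \frac{285414}{- \frac{32975207324}{11058793481} - 152064} = - \frac{285414}{- \frac{1681677347102108}{11058793481}} = \left(-285414\right) \left(- \frac{11058793481}{1681677347102108}\right) = \frac{1578167241293067}{840838673551054}$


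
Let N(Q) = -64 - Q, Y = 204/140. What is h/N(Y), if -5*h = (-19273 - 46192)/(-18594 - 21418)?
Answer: 65465/13095356 ≈ 0.0049991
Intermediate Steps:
Y = 51/35 (Y = 204*(1/140) = 51/35 ≈ 1.4571)
h = -13093/40012 (h = -(-19273 - 46192)/(5*(-18594 - 21418)) = -(-13093)/(-40012) = -(-13093)*(-1)/40012 = -⅕*65465/40012 = -13093/40012 ≈ -0.32723)
h/N(Y) = -13093/(40012*(-64 - 1*51/35)) = -13093/(40012*(-64 - 51/35)) = -13093/(40012*(-2291/35)) = -13093/40012*(-35/2291) = 65465/13095356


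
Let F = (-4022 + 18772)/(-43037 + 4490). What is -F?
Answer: 14750/38547 ≈ 0.38265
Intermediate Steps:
F = -14750/38547 (F = 14750/(-38547) = 14750*(-1/38547) = -14750/38547 ≈ -0.38265)
-F = -1*(-14750/38547) = 14750/38547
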